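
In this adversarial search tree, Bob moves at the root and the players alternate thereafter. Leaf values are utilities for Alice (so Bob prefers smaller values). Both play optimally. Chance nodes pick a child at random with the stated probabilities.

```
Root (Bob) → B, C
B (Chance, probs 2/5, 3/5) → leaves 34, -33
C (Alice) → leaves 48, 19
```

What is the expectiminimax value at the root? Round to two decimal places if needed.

-6.2

B (Chance): 2/5·34 + 3/5·-33 = -6.2
C (Alice): max(48, 19) = 48
Root (Bob): min(-6.2, 48) = -6.2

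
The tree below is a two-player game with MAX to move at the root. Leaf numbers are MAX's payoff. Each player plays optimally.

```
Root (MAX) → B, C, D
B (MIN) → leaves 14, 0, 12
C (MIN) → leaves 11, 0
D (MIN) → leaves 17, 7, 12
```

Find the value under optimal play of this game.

7

B (MIN): min(14, 0, 12) = 0
C (MIN): min(11, 0) = 0
D (MIN): min(17, 7, 12) = 7
Root (MAX): max(0, 0, 7) = 7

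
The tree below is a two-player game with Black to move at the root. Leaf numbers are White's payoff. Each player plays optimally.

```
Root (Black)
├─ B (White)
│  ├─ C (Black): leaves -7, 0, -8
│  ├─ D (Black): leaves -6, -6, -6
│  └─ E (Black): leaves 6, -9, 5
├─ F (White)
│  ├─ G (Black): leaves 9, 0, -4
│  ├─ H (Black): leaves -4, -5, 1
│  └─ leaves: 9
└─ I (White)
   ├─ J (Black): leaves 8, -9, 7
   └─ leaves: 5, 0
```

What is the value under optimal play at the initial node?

C (Black): min(-7, 0, -8) = -8
D (Black): min(-6, -6, -6) = -6
E (Black): min(6, -9, 5) = -9
B (White): max(-8, -6, -9) = -6
G (Black): min(9, 0, -4) = -4
H (Black): min(-4, -5, 1) = -5
F (White): max(-4, -5, 9) = 9
J (Black): min(8, -9, 7) = -9
I (White): max(-9, 5, 0) = 5
Root (Black): min(-6, 9, 5) = -6

-6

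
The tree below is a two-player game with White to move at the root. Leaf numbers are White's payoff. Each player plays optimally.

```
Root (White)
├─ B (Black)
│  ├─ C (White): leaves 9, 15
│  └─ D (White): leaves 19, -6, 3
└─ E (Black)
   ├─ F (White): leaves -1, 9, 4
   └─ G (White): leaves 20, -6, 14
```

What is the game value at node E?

F: max(-1, 9, 4) = 9
G: max(20, -6, 14) = 20
E: min(9, 20) = 9

9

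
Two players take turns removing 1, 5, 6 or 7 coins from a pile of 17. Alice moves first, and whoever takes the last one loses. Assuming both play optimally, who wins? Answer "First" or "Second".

W/L table (W = player to move can force a win):
i:   0  1  2  3  4  5  6  7  8  9 10 11 12 13 14 15 16 17
     W  L  W  L  W  L  W  W  W  W  W  W  W  L  W  L  W  L
Position 17 is L, so the second player wins.

Second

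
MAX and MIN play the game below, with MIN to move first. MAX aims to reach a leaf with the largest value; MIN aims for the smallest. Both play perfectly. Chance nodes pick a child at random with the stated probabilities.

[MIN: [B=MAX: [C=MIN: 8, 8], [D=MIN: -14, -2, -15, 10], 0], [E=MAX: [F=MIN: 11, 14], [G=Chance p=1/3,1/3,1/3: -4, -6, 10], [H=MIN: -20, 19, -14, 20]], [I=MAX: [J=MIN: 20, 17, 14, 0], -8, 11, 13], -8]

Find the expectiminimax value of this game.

-8

C (MIN): min(8, 8) = 8
D (MIN): min(-14, -2, -15, 10) = -15
B (MAX): max(8, -15, 0) = 8
F (MIN): min(11, 14) = 11
G (Chance): 1/3·-4 + 1/3·-6 + 1/3·10 = 0
H (MIN): min(-20, 19, -14, 20) = -20
E (MAX): max(11, 0, -20) = 11
J (MIN): min(20, 17, 14, 0) = 0
I (MAX): max(0, -8, 11, 13) = 13
Root (MIN): min(8, 11, 13, -8) = -8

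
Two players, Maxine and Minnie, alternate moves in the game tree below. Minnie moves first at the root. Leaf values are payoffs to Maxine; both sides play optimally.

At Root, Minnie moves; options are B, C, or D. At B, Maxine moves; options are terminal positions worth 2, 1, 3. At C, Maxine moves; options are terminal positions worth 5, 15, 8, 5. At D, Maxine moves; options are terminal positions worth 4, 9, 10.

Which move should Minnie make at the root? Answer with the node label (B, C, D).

B (Maxine): max(2, 1, 3) = 3
C (Maxine): max(5, 15, 8, 5) = 15
D (Maxine): max(4, 9, 10) = 10
Root (Minnie): min(3, 15, 10) = 3
Minnie picks the child with the lowest value: B (value 3).

B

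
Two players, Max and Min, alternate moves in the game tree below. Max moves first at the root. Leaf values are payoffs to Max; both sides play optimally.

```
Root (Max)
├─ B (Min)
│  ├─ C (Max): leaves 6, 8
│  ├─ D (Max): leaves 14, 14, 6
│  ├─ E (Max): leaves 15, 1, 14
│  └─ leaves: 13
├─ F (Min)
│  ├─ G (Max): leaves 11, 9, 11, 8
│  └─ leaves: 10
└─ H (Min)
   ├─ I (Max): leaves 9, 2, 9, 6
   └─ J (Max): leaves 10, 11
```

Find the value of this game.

C (Max): max(6, 8) = 8
D (Max): max(14, 14, 6) = 14
E (Max): max(15, 1, 14) = 15
B (Min): min(8, 14, 15, 13) = 8
G (Max): max(11, 9, 11, 8) = 11
F (Min): min(11, 10) = 10
I (Max): max(9, 2, 9, 6) = 9
J (Max): max(10, 11) = 11
H (Min): min(9, 11) = 9
Root (Max): max(8, 10, 9) = 10

10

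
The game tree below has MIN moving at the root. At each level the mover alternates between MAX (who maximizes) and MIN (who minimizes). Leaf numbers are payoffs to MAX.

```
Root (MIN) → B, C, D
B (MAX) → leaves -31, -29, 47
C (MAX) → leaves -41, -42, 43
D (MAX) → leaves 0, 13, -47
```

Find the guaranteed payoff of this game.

13

B (MAX): max(-31, -29, 47) = 47
C (MAX): max(-41, -42, 43) = 43
D (MAX): max(0, 13, -47) = 13
Root (MIN): min(47, 43, 13) = 13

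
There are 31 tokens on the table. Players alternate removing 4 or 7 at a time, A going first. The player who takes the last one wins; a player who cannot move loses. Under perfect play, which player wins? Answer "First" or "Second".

Mark each pile size as W (mover wins) or L (mover loses):
i:   0  1  2  3  4  5  6  7  8  9 10 11 12 13 14 15 16 17 18 19 20 21 22 23 24 25 26 27 28 29 30 31
     L  L  L  L  W  W  W  W  W  W  W  L  L  L  L  W  W  W  W  W  W  W  L  L  L  L  W  W  W  W  W  W
Position 31 is W, so the first player wins.

First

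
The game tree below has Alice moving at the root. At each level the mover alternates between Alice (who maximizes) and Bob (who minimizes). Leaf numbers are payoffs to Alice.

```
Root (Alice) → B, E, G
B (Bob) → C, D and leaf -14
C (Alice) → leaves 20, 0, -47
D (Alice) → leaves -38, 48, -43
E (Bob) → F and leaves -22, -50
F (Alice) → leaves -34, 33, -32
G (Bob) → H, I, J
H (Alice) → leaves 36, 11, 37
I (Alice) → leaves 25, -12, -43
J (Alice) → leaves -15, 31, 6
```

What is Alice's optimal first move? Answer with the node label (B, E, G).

C (Alice): max(20, 0, -47) = 20
D (Alice): max(-38, 48, -43) = 48
B (Bob): min(20, 48, -14) = -14
F (Alice): max(-34, 33, -32) = 33
E (Bob): min(33, -22, -50) = -50
H (Alice): max(36, 11, 37) = 37
I (Alice): max(25, -12, -43) = 25
J (Alice): max(-15, 31, 6) = 31
G (Bob): min(37, 25, 31) = 25
Root (Alice): max(-14, -50, 25) = 25
Alice picks the child with the highest value: G (value 25).

G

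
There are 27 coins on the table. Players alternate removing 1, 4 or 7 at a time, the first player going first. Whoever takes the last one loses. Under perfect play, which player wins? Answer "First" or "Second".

Second

Positions where the player to move wins (W) vs loses (L):
i:   0  1  2  3  4  5  6  7  8  9 10 11 12 13 14 15 16 17 18 19 20 21 22 23 24 25 26 27
     W  L  W  L  W  W  L  W  W  L  W  L  W  W  L  W  W  L  W  L  W  W  L  W  W  L  W  L
Position 27 is L, so the second player wins.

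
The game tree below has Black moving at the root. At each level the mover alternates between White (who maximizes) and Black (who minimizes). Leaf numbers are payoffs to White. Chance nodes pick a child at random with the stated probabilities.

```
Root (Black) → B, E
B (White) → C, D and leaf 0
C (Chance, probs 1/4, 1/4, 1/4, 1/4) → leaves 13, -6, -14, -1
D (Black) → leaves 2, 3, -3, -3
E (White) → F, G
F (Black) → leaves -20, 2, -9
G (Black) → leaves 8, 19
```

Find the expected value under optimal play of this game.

0

C (Chance): 1/4·13 + 1/4·-6 + 1/4·-14 + 1/4·-1 = -2
D (Black): min(2, 3, -3, -3) = -3
B (White): max(-2, -3, 0) = 0
F (Black): min(-20, 2, -9) = -20
G (Black): min(8, 19) = 8
E (White): max(-20, 8) = 8
Root (Black): min(0, 8) = 0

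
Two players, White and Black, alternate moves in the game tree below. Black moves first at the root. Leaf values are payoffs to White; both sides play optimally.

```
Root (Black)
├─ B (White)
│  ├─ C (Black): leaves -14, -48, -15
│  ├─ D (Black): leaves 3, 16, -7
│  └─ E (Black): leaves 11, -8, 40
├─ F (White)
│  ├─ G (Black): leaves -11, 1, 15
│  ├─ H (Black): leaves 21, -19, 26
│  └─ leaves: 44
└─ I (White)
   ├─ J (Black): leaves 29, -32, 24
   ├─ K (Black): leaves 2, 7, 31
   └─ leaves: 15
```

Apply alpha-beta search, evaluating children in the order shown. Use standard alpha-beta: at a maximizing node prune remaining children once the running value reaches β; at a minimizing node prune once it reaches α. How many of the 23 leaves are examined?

20

C [α=-∞,β=+∞]: v=-48
D [α=-48,β=+∞]: v=-7
E [α=-7,β=+∞]: v=-8 after child 2 ≤ α → α-cutoff, skip 1
B [α=-∞,β=+∞]: v=-7
G [α=-∞,β=-7]: v=-11
H [α=-11,β=-7]: v=-19 after child 2 ≤ α → α-cutoff, skip 1
F [α=-∞,β=-7]: v=44
J [α=-∞,β=-7]: v=-32
K [α=-32,β=-7]: v=2
I [α=-∞,β=-7]: v=2 after child 2 ≥ β → β-cutoff, skip 1
Root [α=-∞,β=+∞]: v=-7
Leaves evaluated: 20 of 23.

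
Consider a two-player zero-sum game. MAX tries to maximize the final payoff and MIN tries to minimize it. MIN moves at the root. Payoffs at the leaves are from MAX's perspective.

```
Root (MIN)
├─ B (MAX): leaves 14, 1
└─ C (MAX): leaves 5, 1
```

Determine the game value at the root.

B (MAX): max(14, 1) = 14
C (MAX): max(5, 1) = 5
Root (MIN): min(14, 5) = 5

5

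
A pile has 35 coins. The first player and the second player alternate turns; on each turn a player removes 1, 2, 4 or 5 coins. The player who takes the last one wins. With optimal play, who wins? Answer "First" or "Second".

Compute winning (W) and losing (L) positions by backward induction:
i:   0  1  2  3  4  5  6  7  8  9 10 11 12 13 14 15 16 17 18 19 20 21 22 23 24 25 26 27 28 29 30 31 32 33 34 35
     L  W  W  L  W  W  L  W  W  L  W  W  L  W  W  L  W  W  L  W  W  L  W  W  L  W  W  L  W  W  L  W  W  L  W  W
Position 35 is W, so the first player wins.

First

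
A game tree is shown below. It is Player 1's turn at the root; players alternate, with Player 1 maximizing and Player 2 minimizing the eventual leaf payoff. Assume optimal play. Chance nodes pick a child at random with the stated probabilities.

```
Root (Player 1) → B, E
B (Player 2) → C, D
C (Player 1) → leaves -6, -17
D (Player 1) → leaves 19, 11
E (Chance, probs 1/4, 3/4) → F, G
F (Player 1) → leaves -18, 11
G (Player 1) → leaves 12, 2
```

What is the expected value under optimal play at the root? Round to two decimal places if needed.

C (Player 1): max(-6, -17) = -6
D (Player 1): max(19, 11) = 19
B (Player 2): min(-6, 19) = -6
F (Player 1): max(-18, 11) = 11
G (Player 1): max(12, 2) = 12
E (Chance): 1/4·11 + 3/4·12 = 11.75
Root (Player 1): max(-6, 11.75) = 11.75

11.75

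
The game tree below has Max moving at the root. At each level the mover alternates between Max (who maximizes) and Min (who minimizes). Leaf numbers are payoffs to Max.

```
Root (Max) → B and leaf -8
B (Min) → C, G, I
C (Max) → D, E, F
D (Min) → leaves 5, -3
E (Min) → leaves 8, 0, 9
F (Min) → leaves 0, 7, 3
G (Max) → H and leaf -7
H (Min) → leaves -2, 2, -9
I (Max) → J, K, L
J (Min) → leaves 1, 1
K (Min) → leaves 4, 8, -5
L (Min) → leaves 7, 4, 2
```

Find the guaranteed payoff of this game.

D (Min): min(5, -3) = -3
E (Min): min(8, 0, 9) = 0
F (Min): min(0, 7, 3) = 0
C (Max): max(-3, 0, 0) = 0
H (Min): min(-2, 2, -9) = -9
G (Max): max(-9, -7) = -7
J (Min): min(1, 1) = 1
K (Min): min(4, 8, -5) = -5
L (Min): min(7, 4, 2) = 2
I (Max): max(1, -5, 2) = 2
B (Min): min(0, -7, 2) = -7
Root (Max): max(-7, -8) = -7

-7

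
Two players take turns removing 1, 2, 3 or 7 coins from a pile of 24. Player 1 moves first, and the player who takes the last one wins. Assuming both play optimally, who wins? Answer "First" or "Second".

Second

Positions where the player to move wins (W) vs loses (L):
i:   0  1  2  3  4  5  6  7  8  9 10 11 12 13 14 15 16 17 18 19 20 21 22 23 24
     L  W  W  W  L  W  W  W  L  W  W  W  L  W  W  W  L  W  W  W  L  W  W  W  L
Position 24 is L, so the second player wins.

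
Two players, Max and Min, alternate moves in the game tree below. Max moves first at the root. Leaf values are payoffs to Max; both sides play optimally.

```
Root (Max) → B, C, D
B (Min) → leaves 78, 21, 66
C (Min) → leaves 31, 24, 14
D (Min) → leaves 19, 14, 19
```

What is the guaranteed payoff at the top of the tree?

B (Min): min(78, 21, 66) = 21
C (Min): min(31, 24, 14) = 14
D (Min): min(19, 14, 19) = 14
Root (Max): max(21, 14, 14) = 21

21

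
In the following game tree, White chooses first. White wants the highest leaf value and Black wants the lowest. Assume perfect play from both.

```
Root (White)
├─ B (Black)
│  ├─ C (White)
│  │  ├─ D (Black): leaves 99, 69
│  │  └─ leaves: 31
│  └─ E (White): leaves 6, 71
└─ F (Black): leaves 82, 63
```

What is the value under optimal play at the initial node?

69

D (Black): min(99, 69) = 69
C (White): max(69, 31) = 69
E (White): max(6, 71) = 71
B (Black): min(69, 71) = 69
F (Black): min(82, 63) = 63
Root (White): max(69, 63) = 69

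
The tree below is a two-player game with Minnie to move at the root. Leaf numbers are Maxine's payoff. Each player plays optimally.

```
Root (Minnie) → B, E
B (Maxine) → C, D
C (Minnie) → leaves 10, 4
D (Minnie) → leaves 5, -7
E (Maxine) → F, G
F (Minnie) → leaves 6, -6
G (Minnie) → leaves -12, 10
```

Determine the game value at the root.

-6

C (Minnie): min(10, 4) = 4
D (Minnie): min(5, -7) = -7
B (Maxine): max(4, -7) = 4
F (Minnie): min(6, -6) = -6
G (Minnie): min(-12, 10) = -12
E (Maxine): max(-6, -12) = -6
Root (Minnie): min(4, -6) = -6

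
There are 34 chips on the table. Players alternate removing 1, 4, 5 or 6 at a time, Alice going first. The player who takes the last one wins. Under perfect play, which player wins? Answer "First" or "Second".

Mark each pile size as W (mover wins) or L (mover loses):
i:   0  1  2  3  4  5  6  7  8  9 10 11 12 13 14 15 16 17 18 19 20 21 22 23 24 25 26 27 28 29 30 31 32 33 34
     L  W  L  W  W  W  W  W  W  L  W  L  W  W  W  W  W  W  L  W  L  W  W  W  W  W  W  L  W  L  W  W  W  W  W
Position 34 is W, so the first player wins.

First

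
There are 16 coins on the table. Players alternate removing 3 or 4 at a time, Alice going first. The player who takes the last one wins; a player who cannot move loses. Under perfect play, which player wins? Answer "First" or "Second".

W/L table (W = player to move can force a win):
i:   0  1  2  3  4  5  6  7  8  9 10 11 12 13 14 15 16
     L  L  L  W  W  W  W  L  L  L  W  W  W  W  L  L  L
Position 16 is L, so the second player wins.

Second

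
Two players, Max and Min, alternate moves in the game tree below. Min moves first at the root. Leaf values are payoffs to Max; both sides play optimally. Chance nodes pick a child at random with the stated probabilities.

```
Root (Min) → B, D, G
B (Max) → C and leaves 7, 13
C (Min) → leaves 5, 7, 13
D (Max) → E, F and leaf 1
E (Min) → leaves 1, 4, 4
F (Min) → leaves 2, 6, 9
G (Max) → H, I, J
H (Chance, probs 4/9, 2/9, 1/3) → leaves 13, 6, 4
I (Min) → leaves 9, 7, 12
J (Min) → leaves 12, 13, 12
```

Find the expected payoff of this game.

C (Min): min(5, 7, 13) = 5
B (Max): max(5, 7, 13) = 13
E (Min): min(1, 4, 4) = 1
F (Min): min(2, 6, 9) = 2
D (Max): max(1, 2, 1) = 2
H (Chance): 4/9·13 + 2/9·6 + 1/3·4 = 8.44
I (Min): min(9, 7, 12) = 7
J (Min): min(12, 13, 12) = 12
G (Max): max(8.44, 7, 12) = 12
Root (Min): min(13, 2, 12) = 2

2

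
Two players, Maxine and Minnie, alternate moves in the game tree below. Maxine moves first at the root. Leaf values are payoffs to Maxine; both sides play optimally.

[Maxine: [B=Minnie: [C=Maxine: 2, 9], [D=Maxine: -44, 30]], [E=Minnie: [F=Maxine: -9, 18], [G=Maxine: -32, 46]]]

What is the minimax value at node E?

18

F: max(-9, 18) = 18
G: max(-32, 46) = 46
E: min(18, 46) = 18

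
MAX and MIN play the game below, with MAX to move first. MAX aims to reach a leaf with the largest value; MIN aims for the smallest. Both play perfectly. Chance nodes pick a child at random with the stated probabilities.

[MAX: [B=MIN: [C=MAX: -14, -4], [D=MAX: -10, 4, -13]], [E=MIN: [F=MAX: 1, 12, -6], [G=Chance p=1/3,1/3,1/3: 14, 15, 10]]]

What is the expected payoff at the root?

C (MAX): max(-14, -4) = -4
D (MAX): max(-10, 4, -13) = 4
B (MIN): min(-4, 4) = -4
F (MAX): max(1, 12, -6) = 12
G (Chance): 1/3·14 + 1/3·15 + 1/3·10 = 13
E (MIN): min(12, 13) = 12
Root (MAX): max(-4, 12) = 12

12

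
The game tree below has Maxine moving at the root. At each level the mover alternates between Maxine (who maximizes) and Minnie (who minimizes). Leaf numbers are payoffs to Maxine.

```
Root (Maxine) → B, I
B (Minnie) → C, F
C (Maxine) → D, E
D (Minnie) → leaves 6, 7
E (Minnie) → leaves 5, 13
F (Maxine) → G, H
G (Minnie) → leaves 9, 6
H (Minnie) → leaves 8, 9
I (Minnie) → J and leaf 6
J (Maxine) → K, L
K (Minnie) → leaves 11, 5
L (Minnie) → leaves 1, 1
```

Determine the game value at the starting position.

D (Minnie): min(6, 7) = 6
E (Minnie): min(5, 13) = 5
C (Maxine): max(6, 5) = 6
G (Minnie): min(9, 6) = 6
H (Minnie): min(8, 9) = 8
F (Maxine): max(6, 8) = 8
B (Minnie): min(6, 8) = 6
K (Minnie): min(11, 5) = 5
L (Minnie): min(1, 1) = 1
J (Maxine): max(5, 1) = 5
I (Minnie): min(5, 6) = 5
Root (Maxine): max(6, 5) = 6

6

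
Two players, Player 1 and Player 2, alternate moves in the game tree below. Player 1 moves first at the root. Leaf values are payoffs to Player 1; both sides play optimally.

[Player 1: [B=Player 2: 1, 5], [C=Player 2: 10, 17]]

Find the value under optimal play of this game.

B (Player 2): min(1, 5) = 1
C (Player 2): min(10, 17) = 10
Root (Player 1): max(1, 10) = 10

10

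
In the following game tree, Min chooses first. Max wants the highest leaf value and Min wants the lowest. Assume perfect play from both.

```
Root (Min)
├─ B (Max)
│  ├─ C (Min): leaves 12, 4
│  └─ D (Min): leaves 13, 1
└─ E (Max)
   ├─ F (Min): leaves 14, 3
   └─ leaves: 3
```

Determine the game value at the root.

C (Min): min(12, 4) = 4
D (Min): min(13, 1) = 1
B (Max): max(4, 1) = 4
F (Min): min(14, 3) = 3
E (Max): max(3, 3) = 3
Root (Min): min(4, 3) = 3

3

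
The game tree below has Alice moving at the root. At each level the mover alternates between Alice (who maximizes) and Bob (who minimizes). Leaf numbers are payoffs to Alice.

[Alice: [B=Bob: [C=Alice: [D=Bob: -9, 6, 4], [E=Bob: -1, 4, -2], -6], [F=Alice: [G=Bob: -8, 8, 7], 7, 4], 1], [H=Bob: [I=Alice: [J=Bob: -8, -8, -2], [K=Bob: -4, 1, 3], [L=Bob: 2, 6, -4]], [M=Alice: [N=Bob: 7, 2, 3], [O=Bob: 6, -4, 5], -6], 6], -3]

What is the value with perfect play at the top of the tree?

D (Bob): min(-9, 6, 4) = -9
E (Bob): min(-1, 4, -2) = -2
C (Alice): max(-9, -2, -6) = -2
G (Bob): min(-8, 8, 7) = -8
F (Alice): max(-8, 7, 4) = 7
B (Bob): min(-2, 7, 1) = -2
J (Bob): min(-8, -8, -2) = -8
K (Bob): min(-4, 1, 3) = -4
L (Bob): min(2, 6, -4) = -4
I (Alice): max(-8, -4, -4) = -4
N (Bob): min(7, 2, 3) = 2
O (Bob): min(6, -4, 5) = -4
M (Alice): max(2, -4, -6) = 2
H (Bob): min(-4, 2, 6) = -4
Root (Alice): max(-2, -4, -3) = -2

-2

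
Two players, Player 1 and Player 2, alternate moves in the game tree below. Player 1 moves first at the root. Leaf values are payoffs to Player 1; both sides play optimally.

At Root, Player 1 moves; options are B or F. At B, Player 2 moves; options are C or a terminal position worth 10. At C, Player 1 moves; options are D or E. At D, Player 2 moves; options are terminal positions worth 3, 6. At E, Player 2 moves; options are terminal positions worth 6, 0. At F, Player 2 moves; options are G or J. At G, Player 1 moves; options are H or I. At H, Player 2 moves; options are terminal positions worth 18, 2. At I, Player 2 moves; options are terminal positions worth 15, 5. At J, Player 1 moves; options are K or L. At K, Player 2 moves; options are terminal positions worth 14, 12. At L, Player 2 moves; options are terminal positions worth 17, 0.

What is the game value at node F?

H: min(18, 2) = 2
I: min(15, 5) = 5
G: max(2, 5) = 5
K: min(14, 12) = 12
L: min(17, 0) = 0
J: max(12, 0) = 12
F: min(5, 12) = 5

5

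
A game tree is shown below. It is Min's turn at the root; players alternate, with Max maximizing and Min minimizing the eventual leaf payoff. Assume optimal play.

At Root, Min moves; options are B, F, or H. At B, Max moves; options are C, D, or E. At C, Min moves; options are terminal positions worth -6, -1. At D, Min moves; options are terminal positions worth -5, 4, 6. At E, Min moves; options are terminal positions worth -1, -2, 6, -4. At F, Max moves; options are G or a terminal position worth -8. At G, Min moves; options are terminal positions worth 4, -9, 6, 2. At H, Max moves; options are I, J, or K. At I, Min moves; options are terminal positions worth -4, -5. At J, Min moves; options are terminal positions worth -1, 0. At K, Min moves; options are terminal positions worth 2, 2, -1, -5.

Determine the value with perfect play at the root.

-8

C (Min): min(-6, -1) = -6
D (Min): min(-5, 4, 6) = -5
E (Min): min(-1, -2, 6, -4) = -4
B (Max): max(-6, -5, -4) = -4
G (Min): min(4, -9, 6, 2) = -9
F (Max): max(-9, -8) = -8
I (Min): min(-4, -5) = -5
J (Min): min(-1, 0) = -1
K (Min): min(2, 2, -1, -5) = -5
H (Max): max(-5, -1, -5) = -1
Root (Min): min(-4, -8, -1) = -8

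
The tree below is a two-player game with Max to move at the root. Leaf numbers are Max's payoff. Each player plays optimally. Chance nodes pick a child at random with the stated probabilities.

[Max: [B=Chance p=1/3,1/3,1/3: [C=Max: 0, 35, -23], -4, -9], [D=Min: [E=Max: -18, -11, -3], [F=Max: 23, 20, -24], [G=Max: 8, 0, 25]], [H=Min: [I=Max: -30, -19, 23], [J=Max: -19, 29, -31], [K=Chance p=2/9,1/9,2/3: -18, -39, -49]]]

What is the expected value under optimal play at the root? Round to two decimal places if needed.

C (Max): max(0, 35, -23) = 35
B (Chance): 1/3·35 + 1/3·-4 + 1/3·-9 = 7.33
E (Max): max(-18, -11, -3) = -3
F (Max): max(23, 20, -24) = 23
G (Max): max(8, 0, 25) = 25
D (Min): min(-3, 23, 25) = -3
I (Max): max(-30, -19, 23) = 23
J (Max): max(-19, 29, -31) = 29
K (Chance): 2/9·-18 + 1/9·-39 + 2/3·-49 = -41
H (Min): min(23, 29, -41) = -41
Root (Max): max(7.33, -3, -41) = 7.33

7.33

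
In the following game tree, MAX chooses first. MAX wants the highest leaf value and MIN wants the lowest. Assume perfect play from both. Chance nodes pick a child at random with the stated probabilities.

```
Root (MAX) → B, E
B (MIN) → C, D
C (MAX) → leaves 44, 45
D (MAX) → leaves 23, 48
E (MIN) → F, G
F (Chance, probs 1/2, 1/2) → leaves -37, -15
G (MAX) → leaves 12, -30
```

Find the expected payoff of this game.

45

C (MAX): max(44, 45) = 45
D (MAX): max(23, 48) = 48
B (MIN): min(45, 48) = 45
F (Chance): 1/2·-37 + 1/2·-15 = -26
G (MAX): max(12, -30) = 12
E (MIN): min(-26, 12) = -26
Root (MAX): max(45, -26) = 45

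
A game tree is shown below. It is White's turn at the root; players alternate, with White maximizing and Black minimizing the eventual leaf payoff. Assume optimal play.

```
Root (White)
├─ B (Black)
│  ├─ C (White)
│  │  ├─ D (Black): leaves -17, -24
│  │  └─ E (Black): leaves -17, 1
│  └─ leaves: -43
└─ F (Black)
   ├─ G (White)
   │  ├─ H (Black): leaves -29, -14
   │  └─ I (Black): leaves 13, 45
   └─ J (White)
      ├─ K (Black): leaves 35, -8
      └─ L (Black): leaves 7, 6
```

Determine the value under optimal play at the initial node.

D (Black): min(-17, -24) = -24
E (Black): min(-17, 1) = -17
C (White): max(-24, -17) = -17
B (Black): min(-17, -43) = -43
H (Black): min(-29, -14) = -29
I (Black): min(13, 45) = 13
G (White): max(-29, 13) = 13
K (Black): min(35, -8) = -8
L (Black): min(7, 6) = 6
J (White): max(-8, 6) = 6
F (Black): min(13, 6) = 6
Root (White): max(-43, 6) = 6

6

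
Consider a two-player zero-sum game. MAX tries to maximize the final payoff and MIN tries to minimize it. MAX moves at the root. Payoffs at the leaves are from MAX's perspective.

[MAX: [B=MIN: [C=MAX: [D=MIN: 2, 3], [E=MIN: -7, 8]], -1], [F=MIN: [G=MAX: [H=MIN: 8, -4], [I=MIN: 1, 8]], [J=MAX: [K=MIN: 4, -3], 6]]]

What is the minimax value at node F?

1

H: min(8, -4) = -4
I: min(1, 8) = 1
G: max(-4, 1) = 1
K: min(4, -3) = -3
J: max(-3, 6) = 6
F: min(1, 6) = 1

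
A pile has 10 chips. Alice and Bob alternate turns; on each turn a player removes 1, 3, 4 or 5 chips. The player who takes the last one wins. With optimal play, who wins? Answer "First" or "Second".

Second

W/L table (W = player to move can force a win):
i:   0  1  2  3  4  5  6  7  8  9 10
     L  W  L  W  W  W  W  W  L  W  L
Position 10 is L, so the second player wins.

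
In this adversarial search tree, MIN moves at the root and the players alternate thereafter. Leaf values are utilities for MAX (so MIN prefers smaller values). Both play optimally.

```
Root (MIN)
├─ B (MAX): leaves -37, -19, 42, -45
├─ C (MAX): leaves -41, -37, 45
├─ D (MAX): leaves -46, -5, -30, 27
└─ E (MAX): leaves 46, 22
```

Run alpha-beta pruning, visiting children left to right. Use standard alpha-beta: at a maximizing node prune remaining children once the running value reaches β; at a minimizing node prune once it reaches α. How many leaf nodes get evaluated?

12

B [α=-∞,β=+∞]: v=42
C [α=-∞,β=42]: v=45
D [α=-∞,β=42]: v=27
E [α=-∞,β=27]: v=46 after child 1 ≥ β → β-cutoff, skip 1
Root [α=-∞,β=+∞]: v=27
Leaves evaluated: 12 of 13.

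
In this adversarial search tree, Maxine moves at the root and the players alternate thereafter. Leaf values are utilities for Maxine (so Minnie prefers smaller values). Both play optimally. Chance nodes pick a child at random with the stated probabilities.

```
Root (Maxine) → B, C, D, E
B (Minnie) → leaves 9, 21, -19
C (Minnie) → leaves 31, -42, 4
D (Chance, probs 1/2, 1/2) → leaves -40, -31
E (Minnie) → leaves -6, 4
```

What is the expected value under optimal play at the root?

-6

B (Minnie): min(9, 21, -19) = -19
C (Minnie): min(31, -42, 4) = -42
D (Chance): 1/2·-40 + 1/2·-31 = -35.5
E (Minnie): min(-6, 4) = -6
Root (Maxine): max(-19, -42, -35.5, -6) = -6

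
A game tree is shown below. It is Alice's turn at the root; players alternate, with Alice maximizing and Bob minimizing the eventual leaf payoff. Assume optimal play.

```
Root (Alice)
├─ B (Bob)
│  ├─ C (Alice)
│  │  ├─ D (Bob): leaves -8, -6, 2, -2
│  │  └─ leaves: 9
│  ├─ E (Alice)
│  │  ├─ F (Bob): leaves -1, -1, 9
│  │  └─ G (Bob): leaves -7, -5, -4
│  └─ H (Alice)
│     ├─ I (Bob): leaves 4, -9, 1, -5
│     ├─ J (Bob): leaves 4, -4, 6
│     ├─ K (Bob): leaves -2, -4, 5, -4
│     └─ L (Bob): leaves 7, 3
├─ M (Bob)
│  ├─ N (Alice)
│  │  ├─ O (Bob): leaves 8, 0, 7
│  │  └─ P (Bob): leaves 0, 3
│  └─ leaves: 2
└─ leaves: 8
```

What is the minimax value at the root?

D (Bob): min(-8, -6, 2, -2) = -8
C (Alice): max(-8, 9) = 9
F (Bob): min(-1, -1, 9) = -1
G (Bob): min(-7, -5, -4) = -7
E (Alice): max(-1, -7) = -1
I (Bob): min(4, -9, 1, -5) = -9
J (Bob): min(4, -4, 6) = -4
K (Bob): min(-2, -4, 5, -4) = -4
L (Bob): min(7, 3) = 3
H (Alice): max(-9, -4, -4, 3) = 3
B (Bob): min(9, -1, 3) = -1
O (Bob): min(8, 0, 7) = 0
P (Bob): min(0, 3) = 0
N (Alice): max(0, 0) = 0
M (Bob): min(0, 2) = 0
Root (Alice): max(-1, 0, 8) = 8

8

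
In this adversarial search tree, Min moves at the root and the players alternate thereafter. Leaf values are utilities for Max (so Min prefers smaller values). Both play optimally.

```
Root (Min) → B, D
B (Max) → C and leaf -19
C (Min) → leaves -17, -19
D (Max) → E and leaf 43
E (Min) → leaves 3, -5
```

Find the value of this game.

C (Min): min(-17, -19) = -19
B (Max): max(-19, -19) = -19
E (Min): min(3, -5) = -5
D (Max): max(-5, 43) = 43
Root (Min): min(-19, 43) = -19

-19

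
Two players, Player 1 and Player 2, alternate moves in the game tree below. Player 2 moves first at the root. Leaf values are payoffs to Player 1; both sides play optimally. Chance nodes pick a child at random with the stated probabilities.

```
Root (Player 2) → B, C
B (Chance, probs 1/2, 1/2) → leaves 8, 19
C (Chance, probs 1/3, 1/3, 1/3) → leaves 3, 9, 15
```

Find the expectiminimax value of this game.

9

B (Chance): 1/2·8 + 1/2·19 = 13.5
C (Chance): 1/3·3 + 1/3·9 + 1/3·15 = 9
Root (Player 2): min(13.5, 9) = 9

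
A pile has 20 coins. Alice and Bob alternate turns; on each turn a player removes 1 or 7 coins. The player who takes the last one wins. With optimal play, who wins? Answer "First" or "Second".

Second

W/L table (W = player to move can force a win):
i:   0  1  2  3  4  5  6  7  8  9 10 11 12 13 14 15 16 17 18 19 20
     L  W  L  W  L  W  L  W  L  W  L  W  L  W  L  W  L  W  L  W  L
Position 20 is L, so the second player wins.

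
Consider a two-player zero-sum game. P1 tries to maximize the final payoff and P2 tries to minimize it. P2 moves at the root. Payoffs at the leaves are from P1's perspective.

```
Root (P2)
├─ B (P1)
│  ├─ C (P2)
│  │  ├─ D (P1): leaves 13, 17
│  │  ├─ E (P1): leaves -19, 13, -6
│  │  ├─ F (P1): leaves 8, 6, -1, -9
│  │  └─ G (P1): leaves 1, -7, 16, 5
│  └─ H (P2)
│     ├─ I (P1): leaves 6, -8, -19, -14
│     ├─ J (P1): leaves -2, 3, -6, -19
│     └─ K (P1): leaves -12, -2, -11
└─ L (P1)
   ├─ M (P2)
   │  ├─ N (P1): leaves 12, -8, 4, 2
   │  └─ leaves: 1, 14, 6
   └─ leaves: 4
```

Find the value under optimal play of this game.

4

D (P1): max(13, 17) = 17
E (P1): max(-19, 13, -6) = 13
F (P1): max(8, 6, -1, -9) = 8
G (P1): max(1, -7, 16, 5) = 16
C (P2): min(17, 13, 8, 16) = 8
I (P1): max(6, -8, -19, -14) = 6
J (P1): max(-2, 3, -6, -19) = 3
K (P1): max(-12, -2, -11) = -2
H (P2): min(6, 3, -2) = -2
B (P1): max(8, -2) = 8
N (P1): max(12, -8, 4, 2) = 12
M (P2): min(12, 1, 14, 6) = 1
L (P1): max(1, 4) = 4
Root (P2): min(8, 4) = 4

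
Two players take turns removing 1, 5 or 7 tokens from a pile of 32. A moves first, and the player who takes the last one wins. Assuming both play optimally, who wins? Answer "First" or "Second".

Second

Mark each pile size as W (mover wins) or L (mover loses):
i:   0  1  2  3  4  5  6  7  8  9 10 11 12 13 14 15 16 17 18 19 20 21 22 23 24 25 26 27 28 29 30 31 32
     L  W  L  W  L  W  L  W  L  W  L  W  L  W  L  W  L  W  L  W  L  W  L  W  L  W  L  W  L  W  L  W  L
Position 32 is L, so the second player wins.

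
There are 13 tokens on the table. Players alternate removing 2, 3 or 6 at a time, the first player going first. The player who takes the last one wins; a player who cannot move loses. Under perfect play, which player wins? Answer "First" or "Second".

First

Positions where the player to move wins (W) vs loses (L):
i:   0  1  2  3  4  5  6  7  8  9 10 11 12 13
     L  L  W  W  W  L  W  W  W  L  L  W  W  W
Position 13 is W, so the first player wins.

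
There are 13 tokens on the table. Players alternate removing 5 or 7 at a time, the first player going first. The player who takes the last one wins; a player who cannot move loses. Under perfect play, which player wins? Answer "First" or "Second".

Mark each pile size as W (mover wins) or L (mover loses):
i:   0  1  2  3  4  5  6  7  8  9 10 11 12 13
     L  L  L  L  L  W  W  W  W  W  W  W  L  L
Position 13 is L, so the second player wins.

Second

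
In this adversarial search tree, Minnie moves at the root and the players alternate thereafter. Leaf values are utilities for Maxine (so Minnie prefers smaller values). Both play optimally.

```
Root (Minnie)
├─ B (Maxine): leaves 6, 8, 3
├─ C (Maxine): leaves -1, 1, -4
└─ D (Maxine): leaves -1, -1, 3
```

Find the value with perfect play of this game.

1

B (Maxine): max(6, 8, 3) = 8
C (Maxine): max(-1, 1, -4) = 1
D (Maxine): max(-1, -1, 3) = 3
Root (Minnie): min(8, 1, 3) = 1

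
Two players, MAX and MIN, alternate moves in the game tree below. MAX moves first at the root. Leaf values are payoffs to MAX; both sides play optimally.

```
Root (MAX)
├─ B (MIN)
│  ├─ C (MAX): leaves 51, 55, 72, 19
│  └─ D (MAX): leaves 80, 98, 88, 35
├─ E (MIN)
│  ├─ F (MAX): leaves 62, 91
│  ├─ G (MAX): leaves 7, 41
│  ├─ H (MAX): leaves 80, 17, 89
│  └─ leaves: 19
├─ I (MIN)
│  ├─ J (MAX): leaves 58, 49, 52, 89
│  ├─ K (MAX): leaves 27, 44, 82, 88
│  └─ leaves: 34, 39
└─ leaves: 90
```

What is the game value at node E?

19

F: max(62, 91) = 91
G: max(7, 41) = 41
H: max(80, 17, 89) = 89
E: min(91, 41, 89, 19) = 19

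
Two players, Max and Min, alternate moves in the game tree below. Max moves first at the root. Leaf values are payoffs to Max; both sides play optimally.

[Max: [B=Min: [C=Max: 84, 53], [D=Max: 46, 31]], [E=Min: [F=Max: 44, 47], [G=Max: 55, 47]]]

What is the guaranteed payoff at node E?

47

F: max(44, 47) = 47
G: max(55, 47) = 55
E: min(47, 55) = 47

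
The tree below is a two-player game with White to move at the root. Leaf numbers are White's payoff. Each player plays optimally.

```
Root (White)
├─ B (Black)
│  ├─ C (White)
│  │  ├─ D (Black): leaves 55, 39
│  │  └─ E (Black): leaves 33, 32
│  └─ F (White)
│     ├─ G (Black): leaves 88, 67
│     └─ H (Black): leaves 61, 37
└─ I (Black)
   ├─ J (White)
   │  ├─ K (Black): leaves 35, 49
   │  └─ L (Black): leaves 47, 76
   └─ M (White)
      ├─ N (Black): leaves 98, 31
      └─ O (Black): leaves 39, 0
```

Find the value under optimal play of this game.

D (Black): min(55, 39) = 39
E (Black): min(33, 32) = 32
C (White): max(39, 32) = 39
G (Black): min(88, 67) = 67
H (Black): min(61, 37) = 37
F (White): max(67, 37) = 67
B (Black): min(39, 67) = 39
K (Black): min(35, 49) = 35
L (Black): min(47, 76) = 47
J (White): max(35, 47) = 47
N (Black): min(98, 31) = 31
O (Black): min(39, 0) = 0
M (White): max(31, 0) = 31
I (Black): min(47, 31) = 31
Root (White): max(39, 31) = 39

39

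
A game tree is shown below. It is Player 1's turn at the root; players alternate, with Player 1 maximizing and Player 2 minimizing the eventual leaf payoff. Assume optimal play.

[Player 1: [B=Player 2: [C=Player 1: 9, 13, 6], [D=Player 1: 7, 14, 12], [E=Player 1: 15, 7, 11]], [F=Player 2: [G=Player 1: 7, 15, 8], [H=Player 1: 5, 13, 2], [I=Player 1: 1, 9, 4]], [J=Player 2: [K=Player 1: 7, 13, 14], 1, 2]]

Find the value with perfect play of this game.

13

C (Player 1): max(9, 13, 6) = 13
D (Player 1): max(7, 14, 12) = 14
E (Player 1): max(15, 7, 11) = 15
B (Player 2): min(13, 14, 15) = 13
G (Player 1): max(7, 15, 8) = 15
H (Player 1): max(5, 13, 2) = 13
I (Player 1): max(1, 9, 4) = 9
F (Player 2): min(15, 13, 9) = 9
K (Player 1): max(7, 13, 14) = 14
J (Player 2): min(14, 1, 2) = 1
Root (Player 1): max(13, 9, 1) = 13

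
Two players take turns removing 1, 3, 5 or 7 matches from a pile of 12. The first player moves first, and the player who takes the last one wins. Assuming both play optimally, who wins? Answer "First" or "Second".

Second

Mark each pile size as W (mover wins) or L (mover loses):
i:   0  1  2  3  4  5  6  7  8  9 10 11 12
     L  W  L  W  L  W  L  W  L  W  L  W  L
Position 12 is L, so the second player wins.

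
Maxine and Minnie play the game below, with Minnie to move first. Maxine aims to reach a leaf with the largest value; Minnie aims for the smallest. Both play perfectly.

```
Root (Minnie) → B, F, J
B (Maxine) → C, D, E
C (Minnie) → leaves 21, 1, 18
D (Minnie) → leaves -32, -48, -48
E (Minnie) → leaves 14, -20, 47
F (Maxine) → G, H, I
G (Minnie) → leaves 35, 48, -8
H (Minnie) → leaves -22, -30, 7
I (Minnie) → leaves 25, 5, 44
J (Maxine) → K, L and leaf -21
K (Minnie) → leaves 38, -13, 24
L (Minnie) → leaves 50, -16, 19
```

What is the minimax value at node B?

C: min(21, 1, 18) = 1
D: min(-32, -48, -48) = -48
E: min(14, -20, 47) = -20
B: max(1, -48, -20) = 1

1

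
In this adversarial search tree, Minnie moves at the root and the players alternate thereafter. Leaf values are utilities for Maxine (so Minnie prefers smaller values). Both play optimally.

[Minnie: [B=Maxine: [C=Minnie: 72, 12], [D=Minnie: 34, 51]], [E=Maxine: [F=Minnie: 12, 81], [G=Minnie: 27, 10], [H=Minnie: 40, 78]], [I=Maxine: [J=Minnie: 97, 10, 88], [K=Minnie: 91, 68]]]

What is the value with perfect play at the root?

C (Minnie): min(72, 12) = 12
D (Minnie): min(34, 51) = 34
B (Maxine): max(12, 34) = 34
F (Minnie): min(12, 81) = 12
G (Minnie): min(27, 10) = 10
H (Minnie): min(40, 78) = 40
E (Maxine): max(12, 10, 40) = 40
J (Minnie): min(97, 10, 88) = 10
K (Minnie): min(91, 68) = 68
I (Maxine): max(10, 68) = 68
Root (Minnie): min(34, 40, 68) = 34

34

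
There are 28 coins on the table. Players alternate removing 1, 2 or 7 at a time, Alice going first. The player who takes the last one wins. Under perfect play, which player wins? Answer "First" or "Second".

Mark each pile size as W (mover wins) or L (mover loses):
i:   0  1  2  3  4  5  6  7  8  9 10 11 12 13 14 15 16 17 18 19 20 21 22 23 24 25 26 27 28
     L  W  W  L  W  W  L  W  W  L  W  W  L  W  W  L  W  W  L  W  W  L  W  W  L  W  W  L  W
Position 28 is W, so the first player wins.

First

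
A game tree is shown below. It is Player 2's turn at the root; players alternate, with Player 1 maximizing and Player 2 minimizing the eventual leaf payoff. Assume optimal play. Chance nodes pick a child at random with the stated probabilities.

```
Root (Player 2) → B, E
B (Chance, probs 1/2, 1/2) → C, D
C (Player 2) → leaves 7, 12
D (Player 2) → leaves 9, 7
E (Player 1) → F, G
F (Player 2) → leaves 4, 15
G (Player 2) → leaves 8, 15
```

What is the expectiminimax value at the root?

C (Player 2): min(7, 12) = 7
D (Player 2): min(9, 7) = 7
B (Chance): 1/2·7 + 1/2·7 = 7
F (Player 2): min(4, 15) = 4
G (Player 2): min(8, 15) = 8
E (Player 1): max(4, 8) = 8
Root (Player 2): min(7, 8) = 7

7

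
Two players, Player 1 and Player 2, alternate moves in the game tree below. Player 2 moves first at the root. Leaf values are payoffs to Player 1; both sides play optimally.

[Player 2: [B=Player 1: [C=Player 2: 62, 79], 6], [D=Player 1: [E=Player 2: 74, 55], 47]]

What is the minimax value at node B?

C: min(62, 79) = 62
B: max(62, 6) = 62

62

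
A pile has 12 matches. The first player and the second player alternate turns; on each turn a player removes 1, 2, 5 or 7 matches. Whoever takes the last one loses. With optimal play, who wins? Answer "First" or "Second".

Compute winning (W) and losing (L) positions by backward induction:
i:   0  1  2  3  4  5  6  7  8  9 10 11 12
     W  L  W  W  L  W  W  L  W  W  L  W  W
Position 12 is W, so the first player wins.

First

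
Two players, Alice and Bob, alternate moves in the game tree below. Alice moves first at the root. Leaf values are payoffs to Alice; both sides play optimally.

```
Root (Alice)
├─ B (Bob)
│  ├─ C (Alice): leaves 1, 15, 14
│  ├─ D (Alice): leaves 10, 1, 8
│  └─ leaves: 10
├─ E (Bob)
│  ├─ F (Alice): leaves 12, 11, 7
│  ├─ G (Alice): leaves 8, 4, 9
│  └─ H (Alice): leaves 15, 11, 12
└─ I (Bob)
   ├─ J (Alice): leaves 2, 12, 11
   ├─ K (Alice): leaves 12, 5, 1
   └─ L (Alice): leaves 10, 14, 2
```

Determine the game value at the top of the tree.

12

C (Alice): max(1, 15, 14) = 15
D (Alice): max(10, 1, 8) = 10
B (Bob): min(15, 10, 10) = 10
F (Alice): max(12, 11, 7) = 12
G (Alice): max(8, 4, 9) = 9
H (Alice): max(15, 11, 12) = 15
E (Bob): min(12, 9, 15) = 9
J (Alice): max(2, 12, 11) = 12
K (Alice): max(12, 5, 1) = 12
L (Alice): max(10, 14, 2) = 14
I (Bob): min(12, 12, 14) = 12
Root (Alice): max(10, 9, 12) = 12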